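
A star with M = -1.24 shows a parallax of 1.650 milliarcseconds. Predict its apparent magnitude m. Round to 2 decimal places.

m = 7.67

d = 1/p = 1/0.001650″ = 606.06 pc.
m − M = 5 log₁₀ d − 5 = 5 log₁₀(606.06) − 5 = 13.9126 − 5 = 8.9126.
m = M + (m − M) = -1.24 + 8.9126 = 7.67.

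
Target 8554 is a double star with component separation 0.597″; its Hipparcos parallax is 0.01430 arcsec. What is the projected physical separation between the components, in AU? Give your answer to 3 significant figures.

d = 1/p = 1/0.01430″ = 69.93 pc.
At distance d (pc), an angle of θ arcsec spans θ·d AU: s = 0.597 × 69.93 = 41.748 AU.

41.7 AU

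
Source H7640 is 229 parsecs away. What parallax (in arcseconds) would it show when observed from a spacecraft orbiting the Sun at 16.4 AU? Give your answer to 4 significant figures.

p (arcsec) = B (AU) / d (pc).
p = 16.4 / 229 = 0.071616 arcsec.

0.07162 arcsec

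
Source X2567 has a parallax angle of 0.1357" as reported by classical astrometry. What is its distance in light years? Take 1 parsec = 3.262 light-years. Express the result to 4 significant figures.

24.04 light years

d = 1/p = 1/0.1357 = 7.3692 pc.
In light-years: 7.3692 × 3.262 = 24.038 ly.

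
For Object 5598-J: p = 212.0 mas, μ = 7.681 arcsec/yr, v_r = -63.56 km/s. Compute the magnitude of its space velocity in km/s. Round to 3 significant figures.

d = 1/p = 1/0.2120″ = 4.717 pc.
v_t = 4.740 μ d = 4.740 × 7.681 × 4.717 = 171.74 km/s.
v = √(v_r² + v_t²) = √((-63.56)² + 171.74²) = √33534.5 = 183.12 km/s.

183 km/s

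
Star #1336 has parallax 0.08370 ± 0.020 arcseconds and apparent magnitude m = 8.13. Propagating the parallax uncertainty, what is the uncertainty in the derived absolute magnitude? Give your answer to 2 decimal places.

σ_M = 0.52 mag

M = m − 5 log₁₀ d + 5 = m + 5 log₁₀ p + 5, so ∂M/∂p = 5/(p ln 10).
σ_M = (5/ln 10) · (σ_p/p) = 2.1715 × 0.020/0.08370 = 2.1715 × 0.23895 = 0.51888.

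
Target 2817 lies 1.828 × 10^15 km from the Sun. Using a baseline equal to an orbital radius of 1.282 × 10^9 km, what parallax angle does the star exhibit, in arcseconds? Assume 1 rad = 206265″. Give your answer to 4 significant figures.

θ ≈ B/d = (1.282 × 10^9) / (1.828 × 10^15) = 7.0131 × 10^-7 rad.
In arcseconds: 7.0131 × 10^-7 × 206265 = 0.14466″.

0.1447 arcsec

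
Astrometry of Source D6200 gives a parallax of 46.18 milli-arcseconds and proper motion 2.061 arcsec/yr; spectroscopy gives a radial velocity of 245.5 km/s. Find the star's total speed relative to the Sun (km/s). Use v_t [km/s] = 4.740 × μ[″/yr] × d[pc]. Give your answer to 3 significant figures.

d = 1/p = 1/0.04618″ = 21.654 pc.
v_t = 4.740 μ d = 4.740 × 2.061 × 21.654 = 211.54 km/s.
v = √(v_r² + v_t²) = √(245.5² + 211.54²) = √105019 = 324.07 km/s.

324 km/s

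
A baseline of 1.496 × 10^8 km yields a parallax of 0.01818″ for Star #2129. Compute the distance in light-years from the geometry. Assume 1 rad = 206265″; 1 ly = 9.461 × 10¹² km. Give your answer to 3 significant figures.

179 ly

θ = 0.01818″ = 0.01818/206265 = 8.8139 × 10^-8 rad.
d = B/θ = (1.496 × 10^8) / (8.8139 × 10^-8) = 1.6973 × 10^15 km = (1.6973 × 10^15) / (9.461 × 10^12) ly = 179.4 ly.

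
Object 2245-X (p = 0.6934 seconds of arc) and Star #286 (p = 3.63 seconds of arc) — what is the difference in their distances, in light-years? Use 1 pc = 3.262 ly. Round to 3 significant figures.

3.81 ly

d_A = 1/0.6934″ = 1.4422 pc; d_B = 1/3.630″ = 0.27548 pc.
|d_B − d_A| = |0.27548 − 1.4422| = 1.1667 pc = 1.1667 × 3.262 ly = 3.8058 ly.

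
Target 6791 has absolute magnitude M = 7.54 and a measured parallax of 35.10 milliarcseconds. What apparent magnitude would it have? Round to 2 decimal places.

m = 9.81

d = 1/p = 1/0.03510″ = 28.49 pc.
m − M = 5 log₁₀ d − 5 = 5 log₁₀(28.49) − 5 = 7.2735 − 5 = 2.2735.
m = M + (m − M) = 7.54 + 2.2735 = 9.81.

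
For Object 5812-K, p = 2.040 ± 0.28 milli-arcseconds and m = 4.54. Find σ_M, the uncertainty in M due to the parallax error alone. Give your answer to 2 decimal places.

M = m − 5 log₁₀ d + 5 = m + 5 log₁₀ p + 5, so ∂M/∂p = 5/(p ln 10).
σ_M = (5/ln 10) · (σ_p/p) = 2.1715 × 0.28/2.040 = 2.1715 × 0.13725 = 0.29804.

σ_M = 0.30 mag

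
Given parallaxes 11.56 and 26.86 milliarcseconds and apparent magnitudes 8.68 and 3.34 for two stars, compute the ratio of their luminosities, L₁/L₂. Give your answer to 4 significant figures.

d₁ = 1/p₁ = 1/0.01156″ = 86.505 pc; d₂ = 1/p₂ = 1/0.02686″ = 37.23 pc.
M₁ = m₁ − 5 log₁₀ d₁ + 5 = 8.68 − 9.6852 + 5 = 3.9948.
M₂ = 3.34 − 7.8545 + 5 = 0.4855.
L₁/L₂ = 10^(0.4(M₂ − M₁)) = 10^(0.4 × (-3.5093)) = 10^(-1.40372) = 0.039471.

L₁/L₂ = 0.03947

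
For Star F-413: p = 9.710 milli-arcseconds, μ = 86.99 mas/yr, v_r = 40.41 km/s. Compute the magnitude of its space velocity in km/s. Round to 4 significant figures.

58.62 km/s

d = 1/p = 1/0.009710″ = 102.99 pc.
μ = 86.99 mas/yr = 0.08699 ″/yr.
v_t = 4.740 μ d = 4.740 × 0.08699 × 102.99 = 42.466 km/s.
v = √(v_r² + v_t²) = √(40.41² + 42.466²) = √3436.33 = 58.62 km/s.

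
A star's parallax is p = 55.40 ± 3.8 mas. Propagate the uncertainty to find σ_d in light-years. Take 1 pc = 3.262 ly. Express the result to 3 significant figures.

d = 1/p, so σ_d = σ_p / p².
σ_d = 0.00380 / (0.05540)² = 0.00380 / 0.0030692 = 1.2381 pc = 1.2381 × 3.262 ly = 4.0387 ly.

4.04 ly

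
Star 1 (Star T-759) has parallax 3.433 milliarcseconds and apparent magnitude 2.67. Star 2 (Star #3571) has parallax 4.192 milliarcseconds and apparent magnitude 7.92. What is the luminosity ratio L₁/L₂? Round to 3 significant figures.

d₁ = 1/p₁ = 1/0.003433″ = 291.29 pc; d₂ = 1/p₂ = 1/0.004192″ = 238.55 pc.
M₁ = m₁ − 5 log₁₀ d₁ + 5 = 2.67 − 12.3216 + 5 = -4.6516.
M₂ = 7.92 − 11.8879 + 5 = 1.0321.
L₁/L₂ = 10^(0.4(M₂ − M₁)) = 10^(0.4 × 5.6837) = 10^2.27348 = 187.71.

L₁/L₂ = 188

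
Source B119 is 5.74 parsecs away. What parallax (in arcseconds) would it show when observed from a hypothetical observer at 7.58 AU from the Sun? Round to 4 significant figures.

p (arcsec) = B (AU) / d (pc).
p = 7.58 / 5.74 = 1.3206 arcsec.

1.321 arcsec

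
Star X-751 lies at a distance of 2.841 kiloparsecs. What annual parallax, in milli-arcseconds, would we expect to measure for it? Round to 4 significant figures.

0.3520 mas

d = 2.841 kpc = 2841 pc.
p = 1/d = 1/2841 = 0.00035199 arcsec.
= 0.00035199 × 1000 = 0.35199 mas.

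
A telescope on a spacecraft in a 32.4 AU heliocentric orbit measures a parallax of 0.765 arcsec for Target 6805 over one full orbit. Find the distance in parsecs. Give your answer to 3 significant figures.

With baseline B (in AU) and parallax p (in arcsec), d = B/p parsecs.
d = 32.4 / 0.765 = 42.353 pc.

42.4 pc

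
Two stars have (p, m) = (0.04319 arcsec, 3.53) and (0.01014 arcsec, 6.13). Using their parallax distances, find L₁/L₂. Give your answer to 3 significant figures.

L₁/L₂ = 0.604

d₁ = 1/p₁ = 1/0.04319″ = 23.154 pc; d₂ = 1/p₂ = 1/0.01014″ = 98.619 pc.
M₁ = m₁ − 5 log₁₀ d₁ + 5 = 3.53 − 6.8231 + 5 = 1.7069.
M₂ = 6.13 − 9.9698 + 5 = 1.1602.
L₁/L₂ = 10^(0.4(M₂ − M₁)) = 10^(0.4 × (-0.5467)) = 10^(-0.21868) = 0.60439.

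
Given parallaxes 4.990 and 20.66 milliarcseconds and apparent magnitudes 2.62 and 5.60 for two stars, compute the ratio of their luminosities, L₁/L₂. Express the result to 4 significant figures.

L₁/L₂ = 266.7

d₁ = 1/p₁ = 1/0.004990″ = 200.4 pc; d₂ = 1/p₂ = 1/0.02066″ = 48.403 pc.
M₁ = m₁ − 5 log₁₀ d₁ + 5 = 2.62 − 11.5095 + 5 = -3.8895.
M₂ = 5.60 − 8.4244 + 5 = 2.1756.
L₁/L₂ = 10^(0.4(M₂ − M₁)) = 10^(0.4 × 6.0651) = 10^2.42604 = 266.71.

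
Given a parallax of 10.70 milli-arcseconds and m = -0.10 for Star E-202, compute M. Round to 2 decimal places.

d = 1/p = 1/0.01070″ = 93.458 pc.
m − M = 5 log₁₀(93.458) − 5 = 9.8531 − 5 = 4.8531.
M = m − (m − M) = -0.10 − 4.8531 = -4.95.

M = -4.95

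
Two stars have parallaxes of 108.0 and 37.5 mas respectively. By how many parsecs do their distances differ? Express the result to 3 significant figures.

17.4 pc

d_A = 1/0.1080″ = 9.2593 pc; d_B = 1/0.03750″ = 26.667 pc.
|d_B − d_A| = |26.667 − 9.2593| = 17.408 pc.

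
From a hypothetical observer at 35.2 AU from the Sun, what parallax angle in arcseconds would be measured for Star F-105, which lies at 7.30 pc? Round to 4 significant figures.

p (arcsec) = B (AU) / d (pc).
p = 35.2 / 7.30 = 4.8219 arcsec.

4.822 arcsec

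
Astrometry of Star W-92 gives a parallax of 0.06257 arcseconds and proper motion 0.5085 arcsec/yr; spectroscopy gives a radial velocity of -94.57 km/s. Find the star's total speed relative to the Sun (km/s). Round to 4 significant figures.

d = 1/p = 1/0.06257″ = 15.982 pc.
v_t = 4.740 μ d = 4.740 × 0.5085 × 15.982 = 38.521 km/s.
v = √(v_r² + v_t²) = √((-94.57)² + 38.521²) = √10427.4 = 102.11 km/s.

102.1 km/s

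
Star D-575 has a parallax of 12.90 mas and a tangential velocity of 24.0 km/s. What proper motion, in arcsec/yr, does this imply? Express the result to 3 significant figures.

d = 1/p = 1/0.01290″ = 77.519 pc.
μ = v_t / (4.74 d) = 24.0 / (4.74 × 77.519) = 24.0 / 367.44 = 0.065317 ″/yr.

0.0653 arcsec/yr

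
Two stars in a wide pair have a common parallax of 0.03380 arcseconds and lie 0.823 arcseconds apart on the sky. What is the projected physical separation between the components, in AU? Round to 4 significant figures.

d = 1/p = 1/0.03380″ = 29.586 pc.
At distance d (pc), an angle of θ arcsec spans θ·d AU: s = 0.823 × 29.586 = 24.349 AU.

24.35 AU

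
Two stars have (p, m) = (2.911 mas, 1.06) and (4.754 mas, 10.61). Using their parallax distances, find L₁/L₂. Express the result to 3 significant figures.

L₁/L₂ = 17600

d₁ = 1/p₁ = 1/0.002911″ = 343.52 pc; d₂ = 1/p₂ = 1/0.004754″ = 210.35 pc.
M₁ = m₁ − 5 log₁₀ d₁ + 5 = 1.06 − 12.6798 + 5 = -6.6198.
M₂ = 10.61 − 11.6147 + 5 = 3.9953.
L₁/L₂ = 10^(0.4(M₂ − M₁)) = 10^(0.4 × 10.6151) = 10^4.24604 = 17621.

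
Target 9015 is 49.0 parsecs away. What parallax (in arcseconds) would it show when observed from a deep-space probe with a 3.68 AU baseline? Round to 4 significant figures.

p (arcsec) = B (AU) / d (pc).
p = 3.68 / 49.0 = 0.075102 arcsec.

0.07510 arcsec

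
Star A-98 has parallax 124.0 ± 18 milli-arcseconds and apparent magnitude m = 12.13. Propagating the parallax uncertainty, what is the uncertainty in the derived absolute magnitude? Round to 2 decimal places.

M = m − 5 log₁₀ d + 5 = m + 5 log₁₀ p + 5, so ∂M/∂p = 5/(p ln 10).
σ_M = (5/ln 10) · (σ_p/p) = 2.1715 × 18/124.0 = 2.1715 × 0.14516 = 0.31521.

σ_M = 0.32 mag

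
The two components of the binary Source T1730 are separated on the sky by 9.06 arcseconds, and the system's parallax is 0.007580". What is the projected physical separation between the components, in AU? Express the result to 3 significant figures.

d = 1/p = 1/0.007580″ = 131.93 pc.
At distance d (pc), an angle of θ arcsec spans θ·d AU: s = 9.06 × 131.93 = 1195.3 AU.

1200 AU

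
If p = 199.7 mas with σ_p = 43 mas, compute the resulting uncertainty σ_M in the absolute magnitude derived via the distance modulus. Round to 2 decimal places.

σ_M = 0.47 mag

M = m − 5 log₁₀ d + 5 = m + 5 log₁₀ p + 5, so ∂M/∂p = 5/(p ln 10).
σ_M = (5/ln 10) · (σ_p/p) = 2.1715 × 43/199.7 = 2.1715 × 0.21532 = 0.46757.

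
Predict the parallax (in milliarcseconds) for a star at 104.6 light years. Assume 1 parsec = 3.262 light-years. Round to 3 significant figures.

31.2 mas

d = 104.6 ly ÷ 3.262 = 32.066 pc.
p = 1/d = 1/32.066 = 0.031186 arcsec.
= 0.031186 × 1000 = 31.186 mas.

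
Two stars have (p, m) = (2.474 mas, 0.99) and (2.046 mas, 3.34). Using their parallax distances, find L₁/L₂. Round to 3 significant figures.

d₁ = 1/p₁ = 1/0.002474″ = 404.2 pc; d₂ = 1/p₂ = 1/0.002046″ = 488.76 pc.
M₁ = m₁ − 5 log₁₀ d₁ + 5 = 0.99 − 13.0330 + 5 = -7.0430.
M₂ = 3.34 − 13.4455 + 5 = -5.1055.
L₁/L₂ = 10^(0.4(M₂ − M₁)) = 10^(0.4 × 1.9375) = 10^0.77500 = 5.9566.

L₁/L₂ = 5.96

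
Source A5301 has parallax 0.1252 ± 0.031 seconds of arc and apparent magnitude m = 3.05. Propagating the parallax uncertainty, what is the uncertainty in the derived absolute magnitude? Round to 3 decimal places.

M = m − 5 log₁₀ d + 5 = m + 5 log₁₀ p + 5, so ∂M/∂p = 5/(p ln 10).
σ_M = (5/ln 10) · (σ_p/p) = 2.1715 × 0.031/0.1252 = 2.1715 × 0.2476 = 0.53766.

σ_M = 0.538 mag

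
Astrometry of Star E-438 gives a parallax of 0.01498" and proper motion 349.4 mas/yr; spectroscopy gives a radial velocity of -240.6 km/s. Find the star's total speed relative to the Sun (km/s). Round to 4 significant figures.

d = 1/p = 1/0.01498″ = 66.756 pc.
μ = 349.4 mas/yr = 0.3494 ″/yr.
v_t = 4.740 μ d = 4.740 × 0.3494 × 66.756 = 110.56 km/s.
v = √(v_r² + v_t²) = √((-240.6)² + 110.56²) = √70111.9 = 264.79 km/s.

264.8 km/s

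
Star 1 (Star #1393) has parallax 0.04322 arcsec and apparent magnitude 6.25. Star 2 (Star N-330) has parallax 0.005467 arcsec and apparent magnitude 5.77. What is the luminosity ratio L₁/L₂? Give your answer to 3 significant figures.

d₁ = 1/p₁ = 1/0.04322″ = 23.137 pc; d₂ = 1/p₂ = 1/0.005467″ = 182.92 pc.
M₁ = m₁ − 5 log₁₀ d₁ + 5 = 6.25 − 6.8215 + 5 = 4.4285.
M₂ = 5.77 − 11.3113 + 5 = -0.5413.
L₁/L₂ = 10^(0.4(M₂ − M₁)) = 10^(0.4 × (-4.9698)) = 10^(-1.98792) = 0.010282.

L₁/L₂ = 0.0103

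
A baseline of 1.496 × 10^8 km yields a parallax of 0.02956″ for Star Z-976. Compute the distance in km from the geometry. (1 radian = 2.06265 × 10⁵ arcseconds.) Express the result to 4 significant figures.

θ = 0.02956″ = 0.02956/206265 = 1.4331 × 10^-7 rad.
d = B/θ = (1.496 × 10^8) / (1.4331 × 10^-7) = 1.0439 × 10^15 km.

1.044 × 10^15 km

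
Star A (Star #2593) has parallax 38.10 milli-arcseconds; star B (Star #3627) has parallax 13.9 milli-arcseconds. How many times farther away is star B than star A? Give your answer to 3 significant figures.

2.74

Since d = 1/p, d_B/d_A = p_A/p_B.
= 38.10 / 13.9 = 2.741.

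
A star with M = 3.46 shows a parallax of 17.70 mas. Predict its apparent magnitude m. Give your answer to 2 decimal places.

m = 7.22

d = 1/p = 1/0.01770″ = 56.497 pc.
m − M = 5 log₁₀ d − 5 = 5 log₁₀(56.497) − 5 = 8.7601 − 5 = 3.7601.
m = M + (m − M) = 3.46 + 3.7601 = 7.22.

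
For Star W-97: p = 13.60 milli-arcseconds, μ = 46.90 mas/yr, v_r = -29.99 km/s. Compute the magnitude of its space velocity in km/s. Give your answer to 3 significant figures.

34.2 km/s

d = 1/p = 1/0.01360″ = 73.529 pc.
μ = 46.90 mas/yr = 0.04690 ″/yr.
v_t = 4.740 μ d = 4.740 × 0.04690 × 73.529 = 16.346 km/s.
v = √(v_r² + v_t²) = √((-29.99)² + 16.346²) = √1166.59 = 34.155 km/s.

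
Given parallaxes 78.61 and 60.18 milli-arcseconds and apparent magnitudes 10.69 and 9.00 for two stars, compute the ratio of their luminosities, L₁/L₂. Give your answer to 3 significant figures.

d₁ = 1/p₁ = 1/0.07861″ = 12.721 pc; d₂ = 1/p₂ = 1/0.06018″ = 16.617 pc.
M₁ = m₁ − 5 log₁₀ d₁ + 5 = 10.69 − 5.5226 + 5 = 10.1674.
M₂ = 9.00 − 6.1028 + 5 = 7.8972.
L₁/L₂ = 10^(0.4(M₂ − M₁)) = 10^(0.4 × (-2.2702)) = 10^(-0.90808) = 0.12357.

L₁/L₂ = 0.124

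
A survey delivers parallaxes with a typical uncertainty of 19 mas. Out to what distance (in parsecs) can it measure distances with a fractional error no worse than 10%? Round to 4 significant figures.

5.263 pc

σ_d/d = σ_p/p, so the condition is σ_p/p ≤ 0.10, i.e. p ≥ σ_p/0.10.
p_min = 19/0.10 = 190 mas = 0.19 arcsec.
d_max = 1/p_min = 1/0.19 = 5.2632 pc.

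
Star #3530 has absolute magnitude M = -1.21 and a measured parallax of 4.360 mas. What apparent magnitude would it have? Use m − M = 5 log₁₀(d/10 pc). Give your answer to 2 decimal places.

m = 5.59

d = 1/p = 1/0.004360″ = 229.36 pc.
m − M = 5 log₁₀ d − 5 = 5 log₁₀(229.36) − 5 = 11.8026 − 5 = 6.8026.
m = M + (m − M) = -1.21 + 6.8026 = 5.59.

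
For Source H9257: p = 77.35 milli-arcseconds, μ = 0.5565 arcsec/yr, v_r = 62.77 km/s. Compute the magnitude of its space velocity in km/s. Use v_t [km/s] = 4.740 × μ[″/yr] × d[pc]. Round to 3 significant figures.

71.4 km/s

d = 1/p = 1/0.07735″ = 12.928 pc.
v_t = 4.740 μ d = 4.740 × 0.5565 × 12.928 = 34.102 km/s.
v = √(v_r² + v_t²) = √(62.77² + 34.102²) = √5103.02 = 71.435 km/s.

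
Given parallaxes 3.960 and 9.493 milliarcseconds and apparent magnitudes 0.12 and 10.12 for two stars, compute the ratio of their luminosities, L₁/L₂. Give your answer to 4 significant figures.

d₁ = 1/p₁ = 1/0.003960″ = 252.53 pc; d₂ = 1/p₂ = 1/0.009493″ = 105.34 pc.
M₁ = m₁ − 5 log₁₀ d₁ + 5 = 0.12 − 12.0116 + 5 = -6.8916.
M₂ = 10.12 − 10.1130 + 5 = 5.0070.
L₁/L₂ = 10^(0.4(M₂ − M₁)) = 10^(0.4 × 11.8986) = 10^4.75944 = 57470.

L₁/L₂ = 57470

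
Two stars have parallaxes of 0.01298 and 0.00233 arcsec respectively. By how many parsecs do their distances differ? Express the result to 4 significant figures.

352.1 pc

d_A = 1/0.01298″ = 77.042 pc; d_B = 1/0.002330″ = 429.18 pc.
|d_B − d_A| = |429.18 − 77.042| = 352.14 pc.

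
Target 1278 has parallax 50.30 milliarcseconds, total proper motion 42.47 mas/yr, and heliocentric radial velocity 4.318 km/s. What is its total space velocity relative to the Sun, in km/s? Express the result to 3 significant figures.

d = 1/p = 1/0.05030″ = 19.881 pc.
μ = 42.47 mas/yr = 0.04247 ″/yr.
v_t = 4.740 μ d = 4.740 × 0.04247 × 19.881 = 4.0022 km/s.
v = √(v_r² + v_t²) = √(4.318² + 4.0022²) = √34.6627 = 5.8875 km/s.

5.89 km/s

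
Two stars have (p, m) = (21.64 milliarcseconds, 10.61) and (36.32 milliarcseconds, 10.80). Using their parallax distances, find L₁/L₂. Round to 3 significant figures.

d₁ = 1/p₁ = 1/0.02164″ = 46.211 pc; d₂ = 1/p₂ = 1/0.03632″ = 27.533 pc.
M₁ = m₁ − 5 log₁₀ d₁ + 5 = 10.61 − 8.3237 + 5 = 7.2863.
M₂ = 10.80 − 7.1993 + 5 = 8.6007.
L₁/L₂ = 10^(0.4(M₂ − M₁)) = 10^(0.4 × 1.3144) = 10^0.52576 = 3.3555.

L₁/L₂ = 3.36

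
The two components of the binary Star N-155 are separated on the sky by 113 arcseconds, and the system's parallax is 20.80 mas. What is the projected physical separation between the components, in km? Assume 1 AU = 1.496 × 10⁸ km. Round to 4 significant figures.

d = 1/p = 1/0.02080″ = 48.077 pc.
At distance d (pc), an angle of θ arcsec spans θ·d AU: s = 113 × 48.077 = 5432.7 AU.
= 5432.7 × 1.496 × 10⁸ km = 8.1273 × 10^11 km.

8.127 × 10^11 km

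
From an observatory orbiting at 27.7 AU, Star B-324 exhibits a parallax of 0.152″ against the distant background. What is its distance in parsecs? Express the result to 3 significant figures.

182 pc

With baseline B (in AU) and parallax p (in arcsec), d = B/p parsecs.
d = 27.7 / 0.152 = 182.24 pc.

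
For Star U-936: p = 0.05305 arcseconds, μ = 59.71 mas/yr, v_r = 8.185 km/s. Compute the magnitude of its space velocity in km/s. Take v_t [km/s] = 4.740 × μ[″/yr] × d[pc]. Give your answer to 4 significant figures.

d = 1/p = 1/0.05305″ = 18.85 pc.
μ = 59.71 mas/yr = 0.05971 ″/yr.
v_t = 4.740 μ d = 4.740 × 0.05971 × 18.85 = 5.335 km/s.
v = √(v_r² + v_t²) = √(8.185² + 5.335²) = √95.4565 = 9.7702 km/s.

9.770 km/s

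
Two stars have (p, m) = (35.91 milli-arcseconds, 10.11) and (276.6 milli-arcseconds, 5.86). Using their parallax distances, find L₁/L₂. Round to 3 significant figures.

d₁ = 1/p₁ = 1/0.03591″ = 27.847 pc; d₂ = 1/p₂ = 1/0.2766″ = 3.6153 pc.
M₁ = m₁ − 5 log₁₀ d₁ + 5 = 10.11 − 7.2239 + 5 = 7.8861.
M₂ = 5.86 − 2.7907 + 5 = 8.0693.
L₁/L₂ = 10^(0.4(M₂ − M₁)) = 10^(0.4 × 0.1832) = 10^0.07328 = 1.1838.

L₁/L₂ = 1.18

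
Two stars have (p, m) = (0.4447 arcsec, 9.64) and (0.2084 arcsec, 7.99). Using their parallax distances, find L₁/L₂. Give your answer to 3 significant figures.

L₁/L₂ = 0.0480

d₁ = 1/p₁ = 1/0.4447″ = 2.2487 pc; d₂ = 1/p₂ = 1/0.2084″ = 4.7985 pc.
M₁ = m₁ − 5 log₁₀ d₁ + 5 = 9.64 − 1.7597 + 5 = 12.8803.
M₂ = 7.99 − 3.4055 + 5 = 9.5845.
L₁/L₂ = 10^(0.4(M₂ − M₁)) = 10^(0.4 × (-3.2958)) = 10^(-1.31832) = 0.048049.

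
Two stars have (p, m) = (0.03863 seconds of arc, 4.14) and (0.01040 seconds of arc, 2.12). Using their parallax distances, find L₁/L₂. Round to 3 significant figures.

d₁ = 1/p₁ = 1/0.03863″ = 25.887 pc; d₂ = 1/p₂ = 1/0.01040″ = 96.154 pc.
M₁ = m₁ − 5 log₁₀ d₁ + 5 = 4.14 − 7.0654 + 5 = 2.0746.
M₂ = 2.12 − 9.9148 + 5 = -2.7948.
L₁/L₂ = 10^(0.4(M₂ − M₁)) = 10^(0.4 × (-4.8694)) = 10^(-1.94776) = 0.011278.

L₁/L₂ = 0.0113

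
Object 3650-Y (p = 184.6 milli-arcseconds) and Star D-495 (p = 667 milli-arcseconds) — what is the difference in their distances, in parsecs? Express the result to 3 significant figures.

3.92 pc

d_A = 1/0.1846″ = 5.4171 pc; d_B = 1/0.6670″ = 1.4993 pc.
|d_B − d_A| = |1.4993 − 5.4171| = 3.9178 pc.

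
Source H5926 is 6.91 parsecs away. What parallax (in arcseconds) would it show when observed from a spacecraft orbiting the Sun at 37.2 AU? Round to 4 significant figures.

p (arcsec) = B (AU) / d (pc).
p = 37.2 / 6.91 = 5.3835 arcsec.

5.384 arcsec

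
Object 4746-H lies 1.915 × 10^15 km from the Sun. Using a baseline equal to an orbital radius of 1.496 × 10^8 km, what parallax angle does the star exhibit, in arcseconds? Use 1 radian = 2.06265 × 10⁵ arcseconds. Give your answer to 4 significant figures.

0.01611 arcsec

θ ≈ B/d = (1.496 × 10^8) / (1.915 × 10^15) = 7.8120 × 10^-8 rad.
In arcseconds: 7.8120 × 10^-8 × 206265 = 0.016113″.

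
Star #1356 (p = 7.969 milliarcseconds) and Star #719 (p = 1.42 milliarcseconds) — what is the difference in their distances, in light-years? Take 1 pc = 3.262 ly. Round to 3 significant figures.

d_A = 1/0.007969″ = 125.49 pc; d_B = 1/0.001420″ = 704.23 pc.
|d_B − d_A| = |704.23 − 125.49| = 578.74 pc = 578.74 × 3.262 ly = 1887.8 ly.

1890 ly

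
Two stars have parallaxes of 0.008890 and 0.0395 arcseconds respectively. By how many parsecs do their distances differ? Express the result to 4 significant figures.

d_A = 1/0.008890″ = 112.49 pc; d_B = 1/0.03950″ = 25.316 pc.
|d_B − d_A| = |25.316 − 112.49| = 87.174 pc.

87.17 pc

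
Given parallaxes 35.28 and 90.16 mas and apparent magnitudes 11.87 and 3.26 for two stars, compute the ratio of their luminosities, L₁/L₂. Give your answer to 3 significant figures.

L₁/L₂ = 0.00235

d₁ = 1/p₁ = 1/0.03528″ = 28.345 pc; d₂ = 1/p₂ = 1/0.09016″ = 11.091 pc.
M₁ = m₁ − 5 log₁₀ d₁ + 5 = 11.87 − 7.2624 + 5 = 9.6076.
M₂ = 3.26 − 5.2249 + 5 = 3.0351.
L₁/L₂ = 10^(0.4(M₂ − M₁)) = 10^(0.4 × (-6.5725)) = 10^(-2.62900) = 0.0023496.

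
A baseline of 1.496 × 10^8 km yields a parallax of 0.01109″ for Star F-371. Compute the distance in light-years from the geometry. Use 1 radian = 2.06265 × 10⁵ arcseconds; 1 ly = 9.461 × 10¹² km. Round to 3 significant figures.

θ = 0.01109″ = 0.01109/206265 = 5.3766 × 10^-8 rad.
d = B/θ = (1.496 × 10^8) / (5.3766 × 10^-8) = 2.7824 × 10^15 km = (2.7824 × 10^15) / (9.461 × 10^12) ly = 294.09 ly.

294 ly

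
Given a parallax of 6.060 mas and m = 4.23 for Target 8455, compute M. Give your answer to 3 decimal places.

d = 1/p = 1/0.006060″ = 165.02 pc.
m − M = 5 log₁₀(165.02) − 5 = 11.0877 − 5 = 6.0877.
M = m − (m − M) = 4.23 − 6.0877 = -1.858.

M = -1.858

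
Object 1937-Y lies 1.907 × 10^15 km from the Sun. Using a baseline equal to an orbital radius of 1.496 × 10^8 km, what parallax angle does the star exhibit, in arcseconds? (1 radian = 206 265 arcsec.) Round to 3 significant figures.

θ ≈ B/d = (1.496 × 10^8) / (1.907 × 10^15) = 7.8448 × 10^-8 rad.
In arcseconds: 7.8448 × 10^-8 × 206265 = 0.016181″.

0.0162 arcsec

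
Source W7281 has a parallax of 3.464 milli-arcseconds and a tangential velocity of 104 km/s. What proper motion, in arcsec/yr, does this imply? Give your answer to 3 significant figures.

d = 1/p = 1/0.003464″ = 288.68 pc.
μ = v_t / (4.74 d) = 104 / (4.74 × 288.68) = 104 / 1368.3 = 0.076007 ″/yr.

0.0760 arcsec/yr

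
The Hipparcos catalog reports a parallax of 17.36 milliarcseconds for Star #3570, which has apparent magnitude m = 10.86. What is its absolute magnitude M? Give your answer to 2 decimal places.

M = 7.06

d = 1/p = 1/0.01736″ = 57.604 pc.
m − M = 5 log₁₀(57.604) − 5 = 8.8023 − 5 = 3.8023.
M = m − (m − M) = 10.86 − 3.8023 = 7.06.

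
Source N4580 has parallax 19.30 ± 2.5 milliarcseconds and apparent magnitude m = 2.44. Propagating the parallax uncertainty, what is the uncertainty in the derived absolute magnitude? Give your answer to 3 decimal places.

M = m − 5 log₁₀ d + 5 = m + 5 log₁₀ p + 5, so ∂M/∂p = 5/(p ln 10).
σ_M = (5/ln 10) · (σ_p/p) = 2.1715 × 2.5/19.30 = 2.1715 × 0.12953 = 0.28127.

σ_M = 0.281 mag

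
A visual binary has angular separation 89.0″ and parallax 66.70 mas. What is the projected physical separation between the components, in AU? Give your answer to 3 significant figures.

1330 AU

d = 1/p = 1/0.06670″ = 14.993 pc.
At distance d (pc), an angle of θ arcsec spans θ·d AU: s = 89.0 × 14.993 = 1334.4 AU.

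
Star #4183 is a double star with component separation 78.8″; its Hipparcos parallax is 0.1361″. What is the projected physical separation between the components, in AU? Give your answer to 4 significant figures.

d = 1/p = 1/0.1361″ = 7.3475 pc.
At distance d (pc), an angle of θ arcsec spans θ·d AU: s = 78.8 × 7.3475 = 578.98 AU.

579.0 AU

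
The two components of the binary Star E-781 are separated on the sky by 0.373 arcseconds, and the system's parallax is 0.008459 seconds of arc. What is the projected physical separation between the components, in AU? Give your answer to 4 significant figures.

d = 1/p = 1/0.008459″ = 118.22 pc.
At distance d (pc), an angle of θ arcsec spans θ·d AU: s = 0.373 × 118.22 = 44.096 AU.

44.10 AU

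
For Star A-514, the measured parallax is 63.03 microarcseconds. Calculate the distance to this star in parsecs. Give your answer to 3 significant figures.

15900 pc

p = 63.03 microarcseconds = 0.00006303 arcsec.
d = 1/p = 1/0.00006303 = 15865 pc.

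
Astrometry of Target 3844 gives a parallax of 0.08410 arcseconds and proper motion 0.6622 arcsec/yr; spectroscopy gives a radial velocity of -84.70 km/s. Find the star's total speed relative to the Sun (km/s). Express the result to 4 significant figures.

d = 1/p = 1/0.08410″ = 11.891 pc.
v_t = 4.740 μ d = 4.740 × 0.6622 × 11.891 = 37.324 km/s.
v = √(v_r² + v_t²) = √((-84.70)² + 37.324²) = √8567.17 = 92.559 km/s.

92.56 km/s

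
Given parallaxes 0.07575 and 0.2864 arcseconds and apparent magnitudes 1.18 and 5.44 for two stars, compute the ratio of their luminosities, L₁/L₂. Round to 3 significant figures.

d₁ = 1/p₁ = 1/0.07575″ = 13.201 pc; d₂ = 1/p₂ = 1/0.2864″ = 3.4916 pc.
M₁ = m₁ − 5 log₁₀ d₁ + 5 = 1.18 − 5.6030 + 5 = 0.5770.
M₂ = 5.44 − 2.7151 + 5 = 7.7249.
L₁/L₂ = 10^(0.4(M₂ − M₁)) = 10^(0.4 × 7.1479) = 10^2.85916 = 723.04.

L₁/L₂ = 723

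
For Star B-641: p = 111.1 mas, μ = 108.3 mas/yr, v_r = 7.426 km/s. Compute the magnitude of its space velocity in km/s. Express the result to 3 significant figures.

8.75 km/s

d = 1/p = 1/0.1111″ = 9.0009 pc.
μ = 108.3 mas/yr = 0.1083 ″/yr.
v_t = 4.740 μ d = 4.740 × 0.1083 × 9.0009 = 4.6205 km/s.
v = √(v_r² + v_t²) = √(7.426² + 4.6205²) = √76.4945 = 8.7461 km/s.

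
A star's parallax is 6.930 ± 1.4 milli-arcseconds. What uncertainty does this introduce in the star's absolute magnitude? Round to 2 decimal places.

M = m − 5 log₁₀ d + 5 = m + 5 log₁₀ p + 5, so ∂M/∂p = 5/(p ln 10).
σ_M = (5/ln 10) · (σ_p/p) = 2.1715 × 1.4/6.930 = 2.1715 × 0.20202 = 0.43869.

σ_M = 0.44 mag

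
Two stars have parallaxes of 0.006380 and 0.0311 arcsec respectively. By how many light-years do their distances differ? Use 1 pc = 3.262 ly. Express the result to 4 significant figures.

406.4 ly

d_A = 1/0.006380″ = 156.74 pc; d_B = 1/0.03110″ = 32.154 pc.
|d_B − d_A| = |32.154 − 156.74| = 124.59 pc = 124.59 × 3.262 ly = 406.41 ly.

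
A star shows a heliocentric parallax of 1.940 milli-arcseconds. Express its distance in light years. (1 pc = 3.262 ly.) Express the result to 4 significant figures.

p = 1.940 milli-arcseconds = 0.001940 arcsec.
d = 1/p = 1/0.001940 = 515.46 pc.
In light-years: 515.46 × 3.262 = 1681.4 ly.

1681 light years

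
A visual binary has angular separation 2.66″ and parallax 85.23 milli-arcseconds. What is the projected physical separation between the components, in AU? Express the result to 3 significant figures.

d = 1/p = 1/0.08523″ = 11.733 pc.
At distance d (pc), an angle of θ arcsec spans θ·d AU: s = 2.66 × 11.733 = 31.21 AU.

31.2 AU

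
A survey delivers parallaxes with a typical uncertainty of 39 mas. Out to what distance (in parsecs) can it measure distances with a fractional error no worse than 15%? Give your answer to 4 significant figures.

3.846 pc

σ_d/d = σ_p/p, so the condition is σ_p/p ≤ 0.15, i.e. p ≥ σ_p/0.15.
p_min = 39/0.15 = 260 mas = 0.26 arcsec.
d_max = 1/p_min = 1/0.26 = 3.8462 pc.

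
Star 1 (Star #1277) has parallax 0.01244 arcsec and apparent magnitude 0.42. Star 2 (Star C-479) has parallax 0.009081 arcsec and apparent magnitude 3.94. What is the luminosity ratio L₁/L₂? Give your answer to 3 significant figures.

d₁ = 1/p₁ = 1/0.01244″ = 80.386 pc; d₂ = 1/p₂ = 1/0.009081″ = 110.12 pc.
M₁ = m₁ − 5 log₁₀ d₁ + 5 = 0.42 − 9.5259 + 5 = -4.1059.
M₂ = 3.94 − 10.2093 + 5 = -1.2693.
L₁/L₂ = 10^(0.4(M₂ − M₁)) = 10^(0.4 × 2.8366) = 10^1.13464 = 13.635.

L₁/L₂ = 13.6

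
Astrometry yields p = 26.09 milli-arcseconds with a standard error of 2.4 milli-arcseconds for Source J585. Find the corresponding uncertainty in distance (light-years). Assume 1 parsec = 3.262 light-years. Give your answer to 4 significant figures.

d = 1/p, so σ_d = σ_p / p².
σ_d = 0.00240 / (0.02609)² = 0.00240 / 0.00068069 = 3.5258 pc = 3.5258 × 3.262 ly = 11.501 ly.

11.50 ly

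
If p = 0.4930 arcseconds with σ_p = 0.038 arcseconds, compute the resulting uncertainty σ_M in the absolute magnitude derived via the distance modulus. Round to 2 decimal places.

σ_M = 0.17 mag

M = m − 5 log₁₀ d + 5 = m + 5 log₁₀ p + 5, so ∂M/∂p = 5/(p ln 10).
σ_M = (5/ln 10) · (σ_p/p) = 2.1715 × 0.038/0.4930 = 2.1715 × 0.077079 = 0.16738.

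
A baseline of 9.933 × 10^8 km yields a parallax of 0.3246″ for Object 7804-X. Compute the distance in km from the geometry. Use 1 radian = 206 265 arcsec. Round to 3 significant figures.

6.31 × 10^14 km

θ = 0.3246″ = 0.3246/206265 = 1.5737 × 10^-6 rad.
d = B/θ = (9.933 × 10^8) / (1.5737 × 10^-6) = 6.3119 × 10^14 km.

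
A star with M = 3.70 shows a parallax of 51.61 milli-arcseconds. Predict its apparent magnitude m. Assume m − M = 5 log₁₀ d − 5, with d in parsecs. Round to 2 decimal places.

d = 1/p = 1/0.05161″ = 19.376 pc.
m − M = 5 log₁₀ d − 5 = 5 log₁₀(19.376) − 5 = 6.4363 − 5 = 1.4363.
m = M + (m − M) = 3.70 + 1.4363 = 5.14.

m = 5.14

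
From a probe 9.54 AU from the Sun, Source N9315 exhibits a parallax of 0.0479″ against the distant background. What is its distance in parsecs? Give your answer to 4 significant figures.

199.2 pc

With baseline B (in AU) and parallax p (in arcsec), d = B/p parsecs.
d = 9.54 / 0.0479 = 199.16 pc.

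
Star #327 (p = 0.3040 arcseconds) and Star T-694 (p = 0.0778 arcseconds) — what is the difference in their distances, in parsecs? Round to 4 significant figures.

d_A = 1/0.3040″ = 3.2895 pc; d_B = 1/0.07780″ = 12.853 pc.
|d_B − d_A| = |12.853 − 3.2895| = 9.5635 pc.

9.564 pc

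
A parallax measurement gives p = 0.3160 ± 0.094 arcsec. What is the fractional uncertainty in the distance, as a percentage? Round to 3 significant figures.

29.7%

For d = 1/p, |σ_d/d| = |σ_p/p|.
σ_p/p = 0.094 / 0.3160 = 0.29747 = 29.747%.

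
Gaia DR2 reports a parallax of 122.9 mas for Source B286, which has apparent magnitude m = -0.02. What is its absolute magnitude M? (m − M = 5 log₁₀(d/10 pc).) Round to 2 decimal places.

M = 0.43

d = 1/p = 1/0.1229″ = 8.1367 pc.
m − M = 5 log₁₀(8.1367) − 5 = 4.5522 − 5 = -0.4478.
M = m − (m − M) = -0.02 − (-0.4478) = 0.43.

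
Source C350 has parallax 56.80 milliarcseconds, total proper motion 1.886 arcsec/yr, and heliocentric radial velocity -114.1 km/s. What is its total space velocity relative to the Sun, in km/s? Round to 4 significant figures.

d = 1/p = 1/0.05680″ = 17.606 pc.
v_t = 4.740 μ d = 4.740 × 1.886 × 17.606 = 157.39 km/s.
v = √(v_r² + v_t²) = √((-114.1)² + 157.39²) = √37790.4 = 194.4 km/s.

194.4 km/s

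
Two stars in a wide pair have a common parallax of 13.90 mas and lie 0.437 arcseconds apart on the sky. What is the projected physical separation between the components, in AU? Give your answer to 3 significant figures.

31.4 AU

d = 1/p = 1/0.01390″ = 71.942 pc.
At distance d (pc), an angle of θ arcsec spans θ·d AU: s = 0.437 × 71.942 = 31.439 AU.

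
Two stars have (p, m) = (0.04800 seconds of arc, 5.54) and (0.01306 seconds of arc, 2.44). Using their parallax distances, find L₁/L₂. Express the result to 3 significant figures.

L₁/L₂ = 0.00426

d₁ = 1/p₁ = 1/0.04800″ = 20.833 pc; d₂ = 1/p₂ = 1/0.01306″ = 76.57 pc.
M₁ = m₁ − 5 log₁₀ d₁ + 5 = 5.54 − 6.5938 + 5 = 3.9462.
M₂ = 2.44 − 9.4203 + 5 = -1.9803.
L₁/L₂ = 10^(0.4(M₂ − M₁)) = 10^(0.4 × (-5.9265)) = 10^(-2.37060) = 0.0042599.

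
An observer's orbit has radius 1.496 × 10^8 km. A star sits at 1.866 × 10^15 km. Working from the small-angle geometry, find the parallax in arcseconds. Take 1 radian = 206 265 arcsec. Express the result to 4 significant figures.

0.01654 arcsec

θ ≈ B/d = (1.496 × 10^8) / (1.866 × 10^15) = 8.0171 × 10^-8 rad.
In arcseconds: 8.0171 × 10^-8 × 206265 = 0.016536″.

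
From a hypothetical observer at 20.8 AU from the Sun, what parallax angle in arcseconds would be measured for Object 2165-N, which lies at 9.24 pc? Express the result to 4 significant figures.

2.251 arcsec

p (arcsec) = B (AU) / d (pc).
p = 20.8 / 9.24 = 2.2511 arcsec.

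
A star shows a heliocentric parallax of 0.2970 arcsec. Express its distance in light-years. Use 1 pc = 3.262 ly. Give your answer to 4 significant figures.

10.98 light years

d = 1/p = 1/0.2970 = 3.367 pc.
In light-years: 3.367 × 3.262 = 10.983 ly.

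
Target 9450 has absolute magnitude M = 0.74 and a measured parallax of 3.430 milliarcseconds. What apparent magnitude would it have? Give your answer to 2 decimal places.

m = 8.06

d = 1/p = 1/0.003430″ = 291.55 pc.
m − M = 5 log₁₀ d − 5 = 5 log₁₀(291.55) − 5 = 12.3236 − 5 = 7.3236.
m = M + (m − M) = 0.74 + 7.3236 = 8.06.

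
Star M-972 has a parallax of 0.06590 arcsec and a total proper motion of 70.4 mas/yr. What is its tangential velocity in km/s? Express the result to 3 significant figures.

5.06 km/s

d = 1/p = 1/0.06590″ = 15.175 pc.
μ = 70.4 mas/yr = 0.0704 ″/yr.
v_t = 4.74 × μ × d = 4.74 × 0.0704 × 15.175 = 5.0638 km/s.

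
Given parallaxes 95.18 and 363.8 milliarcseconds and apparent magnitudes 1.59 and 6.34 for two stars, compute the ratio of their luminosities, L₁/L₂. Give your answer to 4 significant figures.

L₁/L₂ = 1160

d₁ = 1/p₁ = 1/0.09518″ = 10.506 pc; d₂ = 1/p₂ = 1/0.3638″ = 2.7488 pc.
M₁ = m₁ − 5 log₁₀ d₁ + 5 = 1.59 − 5.1072 + 5 = 1.4828.
M₂ = 6.34 − 2.1957 + 5 = 9.1443.
L₁/L₂ = 10^(0.4(M₂ − M₁)) = 10^(0.4 × 7.6615) = 10^3.06460 = 1160.4.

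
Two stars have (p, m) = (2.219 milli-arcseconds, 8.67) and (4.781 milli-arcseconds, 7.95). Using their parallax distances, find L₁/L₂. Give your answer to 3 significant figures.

L₁/L₂ = 2.39

d₁ = 1/p₁ = 1/0.002219″ = 450.65 pc; d₂ = 1/p₂ = 1/0.004781″ = 209.16 pc.
M₁ = m₁ − 5 log₁₀ d₁ + 5 = 8.67 − 13.2692 + 5 = 0.4008.
M₂ = 7.95 − 11.6024 + 5 = 1.3476.
L₁/L₂ = 10^(0.4(M₂ − M₁)) = 10^(0.4 × 0.9468) = 10^0.37872 = 2.3918.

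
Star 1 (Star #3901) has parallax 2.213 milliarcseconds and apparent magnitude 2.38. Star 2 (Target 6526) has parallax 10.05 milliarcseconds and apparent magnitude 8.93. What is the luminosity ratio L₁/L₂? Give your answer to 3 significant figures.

d₁ = 1/p₁ = 1/0.002213″ = 451.88 pc; d₂ = 1/p₂ = 1/0.01005″ = 99.502 pc.
M₁ = m₁ − 5 log₁₀ d₁ + 5 = 2.38 − 13.2751 + 5 = -5.8951.
M₂ = 8.93 − 9.9892 + 5 = 3.9408.
L₁/L₂ = 10^(0.4(M₂ − M₁)) = 10^(0.4 × 9.8359) = 10^3.93436 = 8597.3.

L₁/L₂ = 8600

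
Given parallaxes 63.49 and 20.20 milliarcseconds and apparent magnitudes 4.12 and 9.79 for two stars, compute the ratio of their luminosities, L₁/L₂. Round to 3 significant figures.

d₁ = 1/p₁ = 1/0.06349″ = 15.751 pc; d₂ = 1/p₂ = 1/0.02020″ = 49.505 pc.
M₁ = m₁ − 5 log₁₀ d₁ + 5 = 4.12 − 5.9865 + 5 = 3.1335.
M₂ = 9.79 − 8.4732 + 5 = 6.3168.
L₁/L₂ = 10^(0.4(M₂ − M₁)) = 10^(0.4 × 3.1833) = 10^1.27332 = 18.764.

L₁/L₂ = 18.8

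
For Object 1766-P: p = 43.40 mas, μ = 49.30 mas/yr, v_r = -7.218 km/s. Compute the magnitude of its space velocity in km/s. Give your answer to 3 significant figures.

9.01 km/s

d = 1/p = 1/0.04340″ = 23.041 pc.
μ = 49.30 mas/yr = 0.04930 ″/yr.
v_t = 4.740 μ d = 4.740 × 0.04930 × 23.041 = 5.3843 km/s.
v = √(v_r² + v_t²) = √((-7.218)² + 5.3843²) = √81.0902 = 9.005 km/s.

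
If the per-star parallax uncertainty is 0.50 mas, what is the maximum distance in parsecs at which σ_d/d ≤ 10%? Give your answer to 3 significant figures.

σ_d/d = σ_p/p, so the condition is σ_p/p ≤ 0.10, i.e. p ≥ σ_p/0.10.
p_min = 0.50/0.10 = 5 mas = 0.005 arcsec.
d_max = 1/p_min = 1/0.005 = 200 pc.

200 pc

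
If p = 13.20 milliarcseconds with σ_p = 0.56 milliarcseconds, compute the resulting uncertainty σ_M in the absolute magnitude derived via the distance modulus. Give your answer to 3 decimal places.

M = m − 5 log₁₀ d + 5 = m + 5 log₁₀ p + 5, so ∂M/∂p = 5/(p ln 10).
σ_M = (5/ln 10) · (σ_p/p) = 2.1715 × 0.56/13.20 = 2.1715 × 0.042424 = 0.092124.

σ_M = 0.092 mag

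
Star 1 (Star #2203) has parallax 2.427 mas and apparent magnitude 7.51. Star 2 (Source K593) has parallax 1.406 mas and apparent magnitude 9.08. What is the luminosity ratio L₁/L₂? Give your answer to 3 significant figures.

L₁/L₂ = 1.43

d₁ = 1/p₁ = 1/0.002427″ = 412.03 pc; d₂ = 1/p₂ = 1/0.001406″ = 711.24 pc.
M₁ = m₁ − 5 log₁₀ d₁ + 5 = 7.51 − 13.0746 + 5 = -0.5646.
M₂ = 9.08 − 14.2601 + 5 = -0.1801.
L₁/L₂ = 10^(0.4(M₂ − M₁)) = 10^(0.4 × 0.3845) = 10^0.15380 = 1.425.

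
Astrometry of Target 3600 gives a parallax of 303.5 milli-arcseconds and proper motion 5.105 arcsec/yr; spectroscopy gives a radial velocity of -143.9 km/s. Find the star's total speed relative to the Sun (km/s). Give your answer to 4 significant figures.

164.5 km/s

d = 1/p = 1/0.3035″ = 3.2949 pc.
v_t = 4.740 μ d = 4.740 × 5.105 × 3.2949 = 79.729 km/s.
v = √(v_r² + v_t²) = √((-143.9)² + 79.729²) = √27063.9 = 164.51 km/s.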